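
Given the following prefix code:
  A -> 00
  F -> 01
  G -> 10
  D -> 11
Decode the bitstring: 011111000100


Decoding step by step:
Bits 01 -> F
Bits 11 -> D
Bits 11 -> D
Bits 00 -> A
Bits 01 -> F
Bits 00 -> A


Decoded message: FDDAFA


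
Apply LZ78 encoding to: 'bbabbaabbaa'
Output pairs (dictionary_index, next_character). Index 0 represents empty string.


LZ78 encoding steps:
Dictionary: {0: ''}
Step 1: w='' (idx 0), next='b' -> output (0, 'b'), add 'b' as idx 1
Step 2: w='b' (idx 1), next='a' -> output (1, 'a'), add 'ba' as idx 2
Step 3: w='b' (idx 1), next='b' -> output (1, 'b'), add 'bb' as idx 3
Step 4: w='' (idx 0), next='a' -> output (0, 'a'), add 'a' as idx 4
Step 5: w='a' (idx 4), next='b' -> output (4, 'b'), add 'ab' as idx 5
Step 6: w='ba' (idx 2), next='a' -> output (2, 'a'), add 'baa' as idx 6


Encoded: [(0, 'b'), (1, 'a'), (1, 'b'), (0, 'a'), (4, 'b'), (2, 'a')]


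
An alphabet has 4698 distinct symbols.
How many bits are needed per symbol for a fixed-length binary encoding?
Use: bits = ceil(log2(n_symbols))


log2(4698) = 12.1978
Bracket: 2^12 = 4096 < 4698 <= 2^13 = 8192
So ceil(log2(4698)) = 13

bits = ceil(log2(4698)) = ceil(12.1978) = 13 bits


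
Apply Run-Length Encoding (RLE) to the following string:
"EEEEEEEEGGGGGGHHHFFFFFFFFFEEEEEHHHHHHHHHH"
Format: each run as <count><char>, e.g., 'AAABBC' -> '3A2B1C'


Scanning runs left to right:
  i=0: run of 'E' x 8 -> '8E'
  i=8: run of 'G' x 6 -> '6G'
  i=14: run of 'H' x 3 -> '3H'
  i=17: run of 'F' x 9 -> '9F'
  i=26: run of 'E' x 5 -> '5E'
  i=31: run of 'H' x 10 -> '10H'

RLE = 8E6G3H9F5E10H


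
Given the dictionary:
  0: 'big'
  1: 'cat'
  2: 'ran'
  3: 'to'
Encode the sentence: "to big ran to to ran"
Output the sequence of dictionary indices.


Look up each word in the dictionary:
  'to' -> 3
  'big' -> 0
  'ran' -> 2
  'to' -> 3
  'to' -> 3
  'ran' -> 2

Encoded: [3, 0, 2, 3, 3, 2]


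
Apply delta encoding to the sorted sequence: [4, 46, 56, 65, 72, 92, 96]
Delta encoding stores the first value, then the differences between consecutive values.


First value: 4
Deltas:
  46 - 4 = 42
  56 - 46 = 10
  65 - 56 = 9
  72 - 65 = 7
  92 - 72 = 20
  96 - 92 = 4


Delta encoded: [4, 42, 10, 9, 7, 20, 4]


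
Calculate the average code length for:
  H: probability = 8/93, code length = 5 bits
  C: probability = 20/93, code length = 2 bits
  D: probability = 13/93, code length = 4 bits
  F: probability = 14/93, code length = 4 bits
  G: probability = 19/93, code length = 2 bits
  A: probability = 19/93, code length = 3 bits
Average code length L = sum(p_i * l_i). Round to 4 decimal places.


Weighted contributions p_i * l_i:
  H: (8/93) * 5 = 40/93
  C: (20/93) * 2 = 40/93
  D: (13/93) * 4 = 52/93
  F: (14/93) * 4 = 56/93
  G: (19/93) * 2 = 38/93
  A: (19/93) * 3 = 57/93
Sum = (40 + 40 + 52 + 56 + 38 + 57)/93 = 283/93

L = 283/93 = 3.0430 bits/symbol


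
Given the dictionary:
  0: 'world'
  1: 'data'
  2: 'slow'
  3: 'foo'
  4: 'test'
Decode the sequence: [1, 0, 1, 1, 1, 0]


Look up each index in the dictionary:
  1 -> 'data'
  0 -> 'world'
  1 -> 'data'
  1 -> 'data'
  1 -> 'data'
  0 -> 'world'

Decoded: "data world data data data world"


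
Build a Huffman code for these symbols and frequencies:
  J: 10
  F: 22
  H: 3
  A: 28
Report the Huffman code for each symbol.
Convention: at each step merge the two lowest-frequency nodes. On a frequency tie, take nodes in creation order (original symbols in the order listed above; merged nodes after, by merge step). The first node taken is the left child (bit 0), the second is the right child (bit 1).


Huffman tree construction:
Step 1: Merge H(3) + J(10) = 13
Step 2: Merge (H+J)(13) + F(22) = 35
Step 3: Merge A(28) + ((H+J)+F)(35) = 63
Read each symbol's code off the tree from the root (left child = 0, right child = 1).

Codes:
  J: 101 (length 3)
  F: 11 (length 2)
  H: 100 (length 3)
  A: 0 (length 1)
Average code length: 111/63 = 1.7619 bits/symbol


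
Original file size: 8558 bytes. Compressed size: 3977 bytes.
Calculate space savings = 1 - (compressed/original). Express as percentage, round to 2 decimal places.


ratio = compressed/original = 3977/8558 = 0.464711
savings = 1 - ratio = 1 - 0.464711 = 0.535289
as a percentage: 0.535289 * 100 = 53.53%

Space savings = 1 - 3977/8558 = 53.53%


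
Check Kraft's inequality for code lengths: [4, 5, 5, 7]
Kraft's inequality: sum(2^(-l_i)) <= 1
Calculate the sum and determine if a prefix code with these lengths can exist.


Sum = 2^(-4) + 2^(-5) + 2^(-5) + 2^(-7)
    = 0.0625 + 0.03125 + 0.03125 + 0.0078125
    = 17/128 = 0.1328125
Since 0.1328125 <= 1, Kraft's inequality IS satisfied.
A prefix code with these lengths CAN exist.

Kraft sum = 0.1328125. Satisfied.


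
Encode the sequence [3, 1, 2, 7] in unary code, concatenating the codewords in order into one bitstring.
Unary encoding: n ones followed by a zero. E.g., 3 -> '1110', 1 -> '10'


Encode each number as n ones followed by a terminating 0:
  3 -> 1110 (4 bits)
  1 -> 10 (2 bits)
  2 -> 110 (3 bits)
  7 -> 11111110 (8 bits)
Total length = 4 + 2 + 3 + 8 = 17 bits.

Unary([3, 1, 2, 7]) = 11101011011111110 (17 bits)


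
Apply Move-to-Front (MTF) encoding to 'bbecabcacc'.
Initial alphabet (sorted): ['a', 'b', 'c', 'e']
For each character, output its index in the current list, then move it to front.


MTF encoding:
'b': index 1 in ['a', 'b', 'c', 'e'] -> ['b', 'a', 'c', 'e']
'b': index 0 in ['b', 'a', 'c', 'e'] -> ['b', 'a', 'c', 'e']
'e': index 3 in ['b', 'a', 'c', 'e'] -> ['e', 'b', 'a', 'c']
'c': index 3 in ['e', 'b', 'a', 'c'] -> ['c', 'e', 'b', 'a']
'a': index 3 in ['c', 'e', 'b', 'a'] -> ['a', 'c', 'e', 'b']
'b': index 3 in ['a', 'c', 'e', 'b'] -> ['b', 'a', 'c', 'e']
'c': index 2 in ['b', 'a', 'c', 'e'] -> ['c', 'b', 'a', 'e']
'a': index 2 in ['c', 'b', 'a', 'e'] -> ['a', 'c', 'b', 'e']
'c': index 1 in ['a', 'c', 'b', 'e'] -> ['c', 'a', 'b', 'e']
'c': index 0 in ['c', 'a', 'b', 'e'] -> ['c', 'a', 'b', 'e']


Output: [1, 0, 3, 3, 3, 3, 2, 2, 1, 0]


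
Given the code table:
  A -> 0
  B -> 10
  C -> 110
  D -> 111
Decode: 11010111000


Decoding:
110 -> C
10 -> B
111 -> D
0 -> A
0 -> A
0 -> A


Result: CBDAAA


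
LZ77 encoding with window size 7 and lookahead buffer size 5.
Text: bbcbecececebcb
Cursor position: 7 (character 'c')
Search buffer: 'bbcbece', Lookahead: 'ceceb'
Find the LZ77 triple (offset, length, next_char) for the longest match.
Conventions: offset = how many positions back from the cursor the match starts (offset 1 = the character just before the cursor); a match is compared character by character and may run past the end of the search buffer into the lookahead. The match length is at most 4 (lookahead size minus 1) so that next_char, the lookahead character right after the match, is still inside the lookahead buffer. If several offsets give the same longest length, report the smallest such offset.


Try each offset into the search buffer:
  offset=1 (pos 6, char 'e'): match length 0
  offset=2 (pos 5, char 'c'): match length 4
  offset=3 (pos 4, char 'e'): match length 0
  offset=4 (pos 3, char 'b'): match length 0
  offset=5 (pos 2, char 'c'): match length 1
  offset=6 (pos 1, char 'b'): match length 0
  offset=7 (pos 0, char 'b'): match length 0
Longest match has length 4 at offset 2.
next_char = character at position 7 + 4 = 11 -> 'b'

Best match: offset=2, length=4 (matching 'cece' starting at position 5)
LZ77 triple: (2, 4, 'b')


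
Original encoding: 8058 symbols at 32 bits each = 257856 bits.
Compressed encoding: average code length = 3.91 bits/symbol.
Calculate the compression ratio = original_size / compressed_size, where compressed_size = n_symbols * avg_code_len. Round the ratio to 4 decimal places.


original_size = n_symbols * orig_bits = 8058 * 32 = 257856 bits
compressed_size = n_symbols * avg_code_len = 8058 * 3.91 = 31506.78 bits
ratio = original_size / compressed_size = 257856 / 31506.78 = 8.1841

Compression ratio = 8.1841


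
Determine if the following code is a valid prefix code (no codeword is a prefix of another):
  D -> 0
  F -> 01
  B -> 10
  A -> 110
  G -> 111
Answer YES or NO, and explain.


Checking each pair (does one codeword prefix another?):
  D='0' vs F='01': prefix -- VIOLATION

NO -- this is NOT a valid prefix code. D (0) is a prefix of F (01).


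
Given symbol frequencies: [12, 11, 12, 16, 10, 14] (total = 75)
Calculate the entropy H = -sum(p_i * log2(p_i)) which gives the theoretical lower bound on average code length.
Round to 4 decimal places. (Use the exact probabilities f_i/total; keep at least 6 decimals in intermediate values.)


Per-symbol terms -p_i * log2(p_i) with p_i = f_i/75:
  p = 12/75 = 0.160000: log2(p) = -2.643856, -p*log2(p) = 0.423017
  p = 11/75 = 0.146667: log2(p) = -2.769387, -p*log2(p) = 0.406177
  p = 12/75 = 0.160000: log2(p) = -2.643856, -p*log2(p) = 0.423017
  p = 16/75 = 0.213333: log2(p) = -2.228819, -p*log2(p) = 0.475481
  p = 10/75 = 0.133333: log2(p) = -2.906891, -p*log2(p) = 0.387585
  p = 14/75 = 0.186667: log2(p) = -2.421464, -p*log2(p) = 0.452007
H = 0.423017 + 0.406177 + 0.423017 + 0.475481 + 0.387585 + 0.452007 = 2.567284

H = 2.5673 bits/symbol


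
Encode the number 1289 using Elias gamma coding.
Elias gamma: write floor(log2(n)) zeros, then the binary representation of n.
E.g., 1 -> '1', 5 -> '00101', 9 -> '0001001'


num_bits = floor(log2(1289)) + 1 = 11
leading_zeros = num_bits - 1 = 10
binary(1289) = 10100001001

Elias gamma(1289) = '0000000000' + '10100001001' = 000000000010100001001 (21 bits)


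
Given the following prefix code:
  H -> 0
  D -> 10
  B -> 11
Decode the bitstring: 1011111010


Decoding step by step:
Bits 10 -> D
Bits 11 -> B
Bits 11 -> B
Bits 10 -> D
Bits 10 -> D


Decoded message: DBBDD


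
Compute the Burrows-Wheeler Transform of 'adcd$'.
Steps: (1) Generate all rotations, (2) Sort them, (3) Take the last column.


Rotations (sorted):
  0: $adcd -> last char: d
  1: adcd$ -> last char: $
  2: cd$ad -> last char: d
  3: d$adc -> last char: c
  4: dcd$a -> last char: a


BWT = d$dca


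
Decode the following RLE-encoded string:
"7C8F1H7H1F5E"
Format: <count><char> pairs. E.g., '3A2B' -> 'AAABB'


Expanding each <count><char> pair:
  7C -> 'CCCCCCC'
  8F -> 'FFFFFFFF'
  1H -> 'H'
  7H -> 'HHHHHHH'
  1F -> 'F'
  5E -> 'EEEEE'

Decoded = CCCCCCCFFFFFFFFHHHHHHHHFEEEEE


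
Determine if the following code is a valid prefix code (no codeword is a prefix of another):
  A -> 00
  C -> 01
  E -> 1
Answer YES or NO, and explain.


Checking each pair (does one codeword prefix another?):
  A='00' vs C='01': no prefix
  A='00' vs E='1': no prefix
  C='01' vs A='00': no prefix
  C='01' vs E='1': no prefix
  E='1' vs A='00': no prefix
  E='1' vs C='01': no prefix
No violation found over all pairs.

YES -- this is a valid prefix code. No codeword is a prefix of any other codeword.


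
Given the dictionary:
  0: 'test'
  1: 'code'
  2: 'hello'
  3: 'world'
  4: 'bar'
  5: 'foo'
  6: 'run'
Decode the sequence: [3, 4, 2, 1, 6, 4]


Look up each index in the dictionary:
  3 -> 'world'
  4 -> 'bar'
  2 -> 'hello'
  1 -> 'code'
  6 -> 'run'
  4 -> 'bar'

Decoded: "world bar hello code run bar"


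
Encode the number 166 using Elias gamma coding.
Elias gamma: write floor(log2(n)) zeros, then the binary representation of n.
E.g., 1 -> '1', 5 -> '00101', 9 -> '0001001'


num_bits = floor(log2(166)) + 1 = 8
leading_zeros = num_bits - 1 = 7
binary(166) = 10100110

Elias gamma(166) = '0000000' + '10100110' = 000000010100110 (15 bits)


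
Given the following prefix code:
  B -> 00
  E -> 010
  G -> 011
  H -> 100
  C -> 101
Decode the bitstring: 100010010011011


Decoding step by step:
Bits 100 -> H
Bits 010 -> E
Bits 010 -> E
Bits 011 -> G
Bits 011 -> G


Decoded message: HEEGG


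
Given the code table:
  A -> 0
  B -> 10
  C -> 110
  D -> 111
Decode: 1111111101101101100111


Decoding:
111 -> D
111 -> D
110 -> C
110 -> C
110 -> C
110 -> C
0 -> A
111 -> D


Result: DDCCCCAD


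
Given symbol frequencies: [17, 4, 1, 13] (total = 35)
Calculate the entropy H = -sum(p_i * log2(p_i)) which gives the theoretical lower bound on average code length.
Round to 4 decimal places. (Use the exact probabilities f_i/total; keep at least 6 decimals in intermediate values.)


Per-symbol terms -p_i * log2(p_i) with p_i = f_i/35:
  p = 17/35 = 0.485714: log2(p) = -1.041820, -p*log2(p) = 0.506027
  p = 4/35 = 0.114286: log2(p) = -3.129283, -p*log2(p) = 0.357632
  p = 1/35 = 0.028571: log2(p) = -5.129283, -p*log2(p) = 0.146551
  p = 13/35 = 0.371429: log2(p) = -1.428843, -p*log2(p) = 0.530713
H = 0.506027 + 0.357632 + 0.146551 + 0.530713 = 1.540923

H = 1.5409 bits/symbol


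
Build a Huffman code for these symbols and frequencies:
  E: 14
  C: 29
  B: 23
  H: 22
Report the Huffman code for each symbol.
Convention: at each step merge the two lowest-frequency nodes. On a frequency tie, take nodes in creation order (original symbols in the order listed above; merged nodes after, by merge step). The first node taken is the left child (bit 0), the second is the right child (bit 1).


Huffman tree construction:
Step 1: Merge E(14) + H(22) = 36
Step 2: Merge B(23) + C(29) = 52
Step 3: Merge (E+H)(36) + (B+C)(52) = 88
Read each symbol's code off the tree from the root (left child = 0, right child = 1).

Codes:
  E: 00 (length 2)
  C: 11 (length 2)
  B: 10 (length 2)
  H: 01 (length 2)
Average code length: 176/88 = 2.0000 bits/symbol


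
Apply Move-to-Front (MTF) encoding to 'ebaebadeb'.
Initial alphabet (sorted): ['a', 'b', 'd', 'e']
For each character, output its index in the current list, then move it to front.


MTF encoding:
'e': index 3 in ['a', 'b', 'd', 'e'] -> ['e', 'a', 'b', 'd']
'b': index 2 in ['e', 'a', 'b', 'd'] -> ['b', 'e', 'a', 'd']
'a': index 2 in ['b', 'e', 'a', 'd'] -> ['a', 'b', 'e', 'd']
'e': index 2 in ['a', 'b', 'e', 'd'] -> ['e', 'a', 'b', 'd']
'b': index 2 in ['e', 'a', 'b', 'd'] -> ['b', 'e', 'a', 'd']
'a': index 2 in ['b', 'e', 'a', 'd'] -> ['a', 'b', 'e', 'd']
'd': index 3 in ['a', 'b', 'e', 'd'] -> ['d', 'a', 'b', 'e']
'e': index 3 in ['d', 'a', 'b', 'e'] -> ['e', 'd', 'a', 'b']
'b': index 3 in ['e', 'd', 'a', 'b'] -> ['b', 'e', 'd', 'a']


Output: [3, 2, 2, 2, 2, 2, 3, 3, 3]


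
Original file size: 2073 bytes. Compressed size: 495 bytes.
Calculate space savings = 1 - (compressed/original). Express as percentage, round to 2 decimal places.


ratio = compressed/original = 495/2073 = 0.238784
savings = 1 - ratio = 1 - 0.238784 = 0.761216
as a percentage: 0.761216 * 100 = 76.12%

Space savings = 1 - 495/2073 = 76.12%


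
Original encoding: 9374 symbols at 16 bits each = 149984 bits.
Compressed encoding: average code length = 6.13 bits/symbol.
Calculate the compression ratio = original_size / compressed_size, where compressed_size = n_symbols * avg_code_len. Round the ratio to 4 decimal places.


original_size = n_symbols * orig_bits = 9374 * 16 = 149984 bits
compressed_size = n_symbols * avg_code_len = 9374 * 6.13 = 57462.62 bits
ratio = original_size / compressed_size = 149984 / 57462.62 = 2.6101

Compression ratio = 2.6101


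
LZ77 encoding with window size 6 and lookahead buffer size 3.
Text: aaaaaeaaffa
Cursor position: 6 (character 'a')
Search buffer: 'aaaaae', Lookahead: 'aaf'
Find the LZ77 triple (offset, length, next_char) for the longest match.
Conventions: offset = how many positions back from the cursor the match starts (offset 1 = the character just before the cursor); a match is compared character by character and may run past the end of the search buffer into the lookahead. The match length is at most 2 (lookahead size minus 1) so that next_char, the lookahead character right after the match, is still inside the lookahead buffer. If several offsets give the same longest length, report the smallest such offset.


Try each offset into the search buffer:
  offset=1 (pos 5, char 'e'): match length 0
  offset=2 (pos 4, char 'a'): match length 1
  offset=3 (pos 3, char 'a'): match length 2
  offset=4 (pos 2, char 'a'): match length 2
  offset=5 (pos 1, char 'a'): match length 2
  offset=6 (pos 0, char 'a'): match length 2
Longest match has length 2, found at offsets 3, 4, 5, 6; take the smallest, offset 3.
next_char = character at position 6 + 2 = 8 -> 'f'

Best match: offset=3, length=2 (matching 'aa' starting at position 3)
LZ77 triple: (3, 2, 'f')


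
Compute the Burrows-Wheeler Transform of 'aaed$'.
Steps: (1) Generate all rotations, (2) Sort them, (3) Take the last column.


Rotations (sorted):
  0: $aaed -> last char: d
  1: aaed$ -> last char: $
  2: aed$a -> last char: a
  3: d$aae -> last char: e
  4: ed$aa -> last char: a


BWT = d$aea


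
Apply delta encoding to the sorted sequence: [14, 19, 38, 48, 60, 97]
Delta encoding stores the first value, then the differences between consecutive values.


First value: 14
Deltas:
  19 - 14 = 5
  38 - 19 = 19
  48 - 38 = 10
  60 - 48 = 12
  97 - 60 = 37


Delta encoded: [14, 5, 19, 10, 12, 37]


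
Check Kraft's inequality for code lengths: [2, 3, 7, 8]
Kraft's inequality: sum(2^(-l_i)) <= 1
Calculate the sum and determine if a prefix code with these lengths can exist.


Sum = 2^(-2) + 2^(-3) + 2^(-7) + 2^(-8)
    = 0.25 + 0.125 + 0.0078125 + 0.00390625
    = 99/256 = 0.38671875
Since 0.38671875 <= 1, Kraft's inequality IS satisfied.
A prefix code with these lengths CAN exist.

Kraft sum = 0.38671875. Satisfied.


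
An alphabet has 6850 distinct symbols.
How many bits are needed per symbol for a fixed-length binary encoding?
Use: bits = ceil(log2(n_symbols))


log2(6850) = 12.7419
Bracket: 2^12 = 4096 < 6850 <= 2^13 = 8192
So ceil(log2(6850)) = 13

bits = ceil(log2(6850)) = ceil(12.7419) = 13 bits


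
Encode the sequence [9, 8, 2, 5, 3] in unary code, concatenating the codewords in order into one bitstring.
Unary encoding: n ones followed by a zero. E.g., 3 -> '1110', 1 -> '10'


Encode each number as n ones followed by a terminating 0:
  9 -> 1111111110 (10 bits)
  8 -> 111111110 (9 bits)
  2 -> 110 (3 bits)
  5 -> 111110 (6 bits)
  3 -> 1110 (4 bits)
Total length = 10 + 9 + 3 + 6 + 4 = 32 bits.

Unary([9, 8, 2, 5, 3]) = 11111111101111111101101111101110 (32 bits)


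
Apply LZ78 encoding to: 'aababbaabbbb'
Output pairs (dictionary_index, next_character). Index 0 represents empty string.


LZ78 encoding steps:
Dictionary: {0: ''}
Step 1: w='' (idx 0), next='a' -> output (0, 'a'), add 'a' as idx 1
Step 2: w='a' (idx 1), next='b' -> output (1, 'b'), add 'ab' as idx 2
Step 3: w='ab' (idx 2), next='b' -> output (2, 'b'), add 'abb' as idx 3
Step 4: w='a' (idx 1), next='a' -> output (1, 'a'), add 'aa' as idx 4
Step 5: w='' (idx 0), next='b' -> output (0, 'b'), add 'b' as idx 5
Step 6: w='b' (idx 5), next='b' -> output (5, 'b'), add 'bb' as idx 6
Step 7: w='b' (idx 5), end of input -> output (5, '')


Encoded: [(0, 'a'), (1, 'b'), (2, 'b'), (1, 'a'), (0, 'b'), (5, 'b'), (5, '')]


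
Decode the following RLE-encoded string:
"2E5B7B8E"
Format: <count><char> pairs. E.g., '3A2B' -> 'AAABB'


Expanding each <count><char> pair:
  2E -> 'EE'
  5B -> 'BBBBB'
  7B -> 'BBBBBBB'
  8E -> 'EEEEEEEE'

Decoded = EEBBBBBBBBBBBBEEEEEEEE


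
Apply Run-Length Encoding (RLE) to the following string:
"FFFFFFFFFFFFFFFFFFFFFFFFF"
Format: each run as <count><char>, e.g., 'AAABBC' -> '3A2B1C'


Scanning runs left to right:
  i=0: run of 'F' x 25 -> '25F'

RLE = 25F


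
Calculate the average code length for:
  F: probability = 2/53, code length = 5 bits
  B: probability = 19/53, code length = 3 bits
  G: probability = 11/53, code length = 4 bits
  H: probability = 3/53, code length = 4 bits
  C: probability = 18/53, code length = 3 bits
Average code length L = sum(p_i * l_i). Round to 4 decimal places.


Weighted contributions p_i * l_i:
  F: (2/53) * 5 = 10/53
  B: (19/53) * 3 = 57/53
  G: (11/53) * 4 = 44/53
  H: (3/53) * 4 = 12/53
  C: (18/53) * 3 = 54/53
Sum = (10 + 57 + 44 + 12 + 54)/53 = 177/53

L = 177/53 = 3.3396 bits/symbol


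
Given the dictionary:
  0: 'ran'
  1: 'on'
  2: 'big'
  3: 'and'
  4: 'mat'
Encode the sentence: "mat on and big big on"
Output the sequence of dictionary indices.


Look up each word in the dictionary:
  'mat' -> 4
  'on' -> 1
  'and' -> 3
  'big' -> 2
  'big' -> 2
  'on' -> 1

Encoded: [4, 1, 3, 2, 2, 1]


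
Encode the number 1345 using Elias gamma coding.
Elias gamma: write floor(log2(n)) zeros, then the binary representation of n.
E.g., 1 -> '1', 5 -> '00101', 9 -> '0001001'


num_bits = floor(log2(1345)) + 1 = 11
leading_zeros = num_bits - 1 = 10
binary(1345) = 10101000001

Elias gamma(1345) = '0000000000' + '10101000001' = 000000000010101000001 (21 bits)


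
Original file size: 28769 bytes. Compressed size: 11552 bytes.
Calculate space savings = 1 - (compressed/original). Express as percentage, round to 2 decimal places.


ratio = compressed/original = 11552/28769 = 0.401543
savings = 1 - ratio = 1 - 0.401543 = 0.598457
as a percentage: 0.598457 * 100 = 59.85%

Space savings = 1 - 11552/28769 = 59.85%


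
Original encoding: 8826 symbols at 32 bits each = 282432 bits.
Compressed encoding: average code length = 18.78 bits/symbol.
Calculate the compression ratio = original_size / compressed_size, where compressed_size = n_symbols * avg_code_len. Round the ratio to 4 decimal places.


original_size = n_symbols * orig_bits = 8826 * 32 = 282432 bits
compressed_size = n_symbols * avg_code_len = 8826 * 18.78 = 165752.28 bits
ratio = original_size / compressed_size = 282432 / 165752.28 = 1.7039

Compression ratio = 1.7039


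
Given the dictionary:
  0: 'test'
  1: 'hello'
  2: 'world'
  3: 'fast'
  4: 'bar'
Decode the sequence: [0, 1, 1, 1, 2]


Look up each index in the dictionary:
  0 -> 'test'
  1 -> 'hello'
  1 -> 'hello'
  1 -> 'hello'
  2 -> 'world'

Decoded: "test hello hello hello world"


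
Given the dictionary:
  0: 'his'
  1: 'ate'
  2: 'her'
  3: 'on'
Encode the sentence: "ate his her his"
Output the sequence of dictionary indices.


Look up each word in the dictionary:
  'ate' -> 1
  'his' -> 0
  'her' -> 2
  'his' -> 0

Encoded: [1, 0, 2, 0]


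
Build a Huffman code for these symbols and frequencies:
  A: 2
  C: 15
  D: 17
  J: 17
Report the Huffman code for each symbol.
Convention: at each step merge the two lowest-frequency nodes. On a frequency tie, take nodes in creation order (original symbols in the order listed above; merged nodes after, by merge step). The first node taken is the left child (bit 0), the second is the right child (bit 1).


Huffman tree construction:
Step 1: Merge A(2) + C(15) = 17
Step 2: Merge D(17) + J(17) = 34
Step 3: Merge (A+C)(17) + (D+J)(34) = 51
Read each symbol's code off the tree from the root (left child = 0, right child = 1).

Codes:
  A: 00 (length 2)
  C: 01 (length 2)
  D: 10 (length 2)
  J: 11 (length 2)
Average code length: 102/51 = 2.0000 bits/symbol


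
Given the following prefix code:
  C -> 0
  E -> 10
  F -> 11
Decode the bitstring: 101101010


Decoding step by step:
Bits 10 -> E
Bits 11 -> F
Bits 0 -> C
Bits 10 -> E
Bits 10 -> E


Decoded message: EFCEE


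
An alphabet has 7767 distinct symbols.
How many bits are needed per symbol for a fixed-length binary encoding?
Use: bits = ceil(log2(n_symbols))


log2(7767) = 12.9231
Bracket: 2^12 = 4096 < 7767 <= 2^13 = 8192
So ceil(log2(7767)) = 13

bits = ceil(log2(7767)) = ceil(12.9231) = 13 bits


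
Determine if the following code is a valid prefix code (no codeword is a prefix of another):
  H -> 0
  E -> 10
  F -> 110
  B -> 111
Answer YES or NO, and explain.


Checking each pair (does one codeword prefix another?):
  H='0' vs E='10': no prefix
  H='0' vs F='110': no prefix
  H='0' vs B='111': no prefix
  E='10' vs H='0': no prefix
  E='10' vs F='110': no prefix
  E='10' vs B='111': no prefix
  F='110' vs H='0': no prefix
  F='110' vs E='10': no prefix
  F='110' vs B='111': no prefix
  B='111' vs H='0': no prefix
  B='111' vs E='10': no prefix
  B='111' vs F='110': no prefix
No violation found over all pairs.

YES -- this is a valid prefix code. No codeword is a prefix of any other codeword.


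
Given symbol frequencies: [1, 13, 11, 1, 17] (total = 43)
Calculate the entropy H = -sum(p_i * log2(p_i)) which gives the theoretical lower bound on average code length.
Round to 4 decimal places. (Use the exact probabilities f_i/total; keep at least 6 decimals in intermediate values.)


Per-symbol terms -p_i * log2(p_i) with p_i = f_i/43:
  p = 1/43 = 0.023256: log2(p) = -5.426265, -p*log2(p) = 0.126192
  p = 13/43 = 0.302326: log2(p) = -1.725825, -p*log2(p) = 0.521761
  p = 11/43 = 0.255814: log2(p) = -1.966833, -p*log2(p) = 0.503143
  p = 1/43 = 0.023256: log2(p) = -5.426265, -p*log2(p) = 0.126192
  p = 17/43 = 0.395349: log2(p) = -1.338802, -p*log2(p) = 0.529294
H = 0.126192 + 0.521761 + 0.503143 + 0.126192 + 0.529294 = 1.806582

H = 1.8066 bits/symbol


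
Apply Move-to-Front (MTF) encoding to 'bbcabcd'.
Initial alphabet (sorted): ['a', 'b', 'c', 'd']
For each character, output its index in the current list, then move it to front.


MTF encoding:
'b': index 1 in ['a', 'b', 'c', 'd'] -> ['b', 'a', 'c', 'd']
'b': index 0 in ['b', 'a', 'c', 'd'] -> ['b', 'a', 'c', 'd']
'c': index 2 in ['b', 'a', 'c', 'd'] -> ['c', 'b', 'a', 'd']
'a': index 2 in ['c', 'b', 'a', 'd'] -> ['a', 'c', 'b', 'd']
'b': index 2 in ['a', 'c', 'b', 'd'] -> ['b', 'a', 'c', 'd']
'c': index 2 in ['b', 'a', 'c', 'd'] -> ['c', 'b', 'a', 'd']
'd': index 3 in ['c', 'b', 'a', 'd'] -> ['d', 'c', 'b', 'a']


Output: [1, 0, 2, 2, 2, 2, 3]


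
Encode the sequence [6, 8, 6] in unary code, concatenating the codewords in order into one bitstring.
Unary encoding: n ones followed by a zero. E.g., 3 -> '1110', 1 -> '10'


Encode each number as n ones followed by a terminating 0:
  6 -> 1111110 (7 bits)
  8 -> 111111110 (9 bits)
  6 -> 1111110 (7 bits)
Total length = 7 + 9 + 7 = 23 bits.

Unary([6, 8, 6]) = 11111101111111101111110 (23 bits)


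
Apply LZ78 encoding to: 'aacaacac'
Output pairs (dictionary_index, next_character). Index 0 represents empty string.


LZ78 encoding steps:
Dictionary: {0: ''}
Step 1: w='' (idx 0), next='a' -> output (0, 'a'), add 'a' as idx 1
Step 2: w='a' (idx 1), next='c' -> output (1, 'c'), add 'ac' as idx 2
Step 3: w='a' (idx 1), next='a' -> output (1, 'a'), add 'aa' as idx 3
Step 4: w='' (idx 0), next='c' -> output (0, 'c'), add 'c' as idx 4
Step 5: w='ac' (idx 2), end of input -> output (2, '')


Encoded: [(0, 'a'), (1, 'c'), (1, 'a'), (0, 'c'), (2, '')]


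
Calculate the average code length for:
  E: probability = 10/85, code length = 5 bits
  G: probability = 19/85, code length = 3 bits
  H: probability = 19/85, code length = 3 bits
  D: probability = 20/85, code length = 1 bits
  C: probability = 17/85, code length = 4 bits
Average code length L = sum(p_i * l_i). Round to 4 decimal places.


Weighted contributions p_i * l_i:
  E: (10/85) * 5 = 50/85
  G: (19/85) * 3 = 57/85
  H: (19/85) * 3 = 57/85
  D: (20/85) * 1 = 20/85
  C: (17/85) * 4 = 68/85
Sum = (50 + 57 + 57 + 20 + 68)/85 = 252/85

L = 252/85 = 2.9647 bits/symbol


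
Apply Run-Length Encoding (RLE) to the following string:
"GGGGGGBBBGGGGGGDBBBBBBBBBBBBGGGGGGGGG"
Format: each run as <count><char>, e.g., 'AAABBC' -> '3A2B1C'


Scanning runs left to right:
  i=0: run of 'G' x 6 -> '6G'
  i=6: run of 'B' x 3 -> '3B'
  i=9: run of 'G' x 6 -> '6G'
  i=15: run of 'D' x 1 -> '1D'
  i=16: run of 'B' x 12 -> '12B'
  i=28: run of 'G' x 9 -> '9G'

RLE = 6G3B6G1D12B9G


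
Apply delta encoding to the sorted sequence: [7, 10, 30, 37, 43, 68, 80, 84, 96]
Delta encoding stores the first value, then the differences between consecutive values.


First value: 7
Deltas:
  10 - 7 = 3
  30 - 10 = 20
  37 - 30 = 7
  43 - 37 = 6
  68 - 43 = 25
  80 - 68 = 12
  84 - 80 = 4
  96 - 84 = 12


Delta encoded: [7, 3, 20, 7, 6, 25, 12, 4, 12]


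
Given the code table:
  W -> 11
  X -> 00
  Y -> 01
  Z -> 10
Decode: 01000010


Decoding:
01 -> Y
00 -> X
00 -> X
10 -> Z


Result: YXXZ


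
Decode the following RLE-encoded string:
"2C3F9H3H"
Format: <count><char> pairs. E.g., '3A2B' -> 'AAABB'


Expanding each <count><char> pair:
  2C -> 'CC'
  3F -> 'FFF'
  9H -> 'HHHHHHHHH'
  3H -> 'HHH'

Decoded = CCFFFHHHHHHHHHHHH


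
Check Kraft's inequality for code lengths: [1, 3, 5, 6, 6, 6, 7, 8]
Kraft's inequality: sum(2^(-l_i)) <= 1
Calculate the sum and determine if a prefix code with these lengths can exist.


Sum = 2^(-1) + 2^(-3) + 2^(-5) + 2^(-6) + 2^(-6) + 2^(-6) + 2^(-7) + 2^(-8)
    = 0.5 + 0.125 + 0.03125 + 0.015625 + 0.015625 + 0.015625 + 0.0078125 + 0.00390625
    = 183/256 = 0.71484375
Since 0.71484375 <= 1, Kraft's inequality IS satisfied.
A prefix code with these lengths CAN exist.

Kraft sum = 0.71484375. Satisfied.


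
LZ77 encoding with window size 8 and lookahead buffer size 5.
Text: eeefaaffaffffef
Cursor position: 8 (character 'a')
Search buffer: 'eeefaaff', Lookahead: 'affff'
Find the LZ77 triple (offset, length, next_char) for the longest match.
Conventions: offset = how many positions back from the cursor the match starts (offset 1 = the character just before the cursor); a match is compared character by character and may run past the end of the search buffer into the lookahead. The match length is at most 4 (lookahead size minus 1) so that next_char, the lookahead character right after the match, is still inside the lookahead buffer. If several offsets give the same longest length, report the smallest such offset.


Try each offset into the search buffer:
  offset=1 (pos 7, char 'f'): match length 0
  offset=2 (pos 6, char 'f'): match length 0
  offset=3 (pos 5, char 'a'): match length 3
  offset=4 (pos 4, char 'a'): match length 1
  offset=5 (pos 3, char 'f'): match length 0
  offset=6 (pos 2, char 'e'): match length 0
  offset=7 (pos 1, char 'e'): match length 0
  offset=8 (pos 0, char 'e'): match length 0
Longest match has length 3 at offset 3.
next_char = character at position 8 + 3 = 11 -> 'f'

Best match: offset=3, length=3 (matching 'aff' starting at position 5)
LZ77 triple: (3, 3, 'f')


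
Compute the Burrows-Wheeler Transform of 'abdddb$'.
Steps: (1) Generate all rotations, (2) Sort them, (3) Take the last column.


Rotations (sorted):
  0: $abdddb -> last char: b
  1: abdddb$ -> last char: $
  2: b$abddd -> last char: d
  3: bdddb$a -> last char: a
  4: db$abdd -> last char: d
  5: ddb$abd -> last char: d
  6: dddb$ab -> last char: b


BWT = b$daddb


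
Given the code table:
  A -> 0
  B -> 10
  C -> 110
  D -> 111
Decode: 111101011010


Decoding:
111 -> D
10 -> B
10 -> B
110 -> C
10 -> B


Result: DBBCB


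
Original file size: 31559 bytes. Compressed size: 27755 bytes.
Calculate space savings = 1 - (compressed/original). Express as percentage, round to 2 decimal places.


ratio = compressed/original = 27755/31559 = 0.879464
savings = 1 - ratio = 1 - 0.879464 = 0.120536
as a percentage: 0.120536 * 100 = 12.05%

Space savings = 1 - 27755/31559 = 12.05%


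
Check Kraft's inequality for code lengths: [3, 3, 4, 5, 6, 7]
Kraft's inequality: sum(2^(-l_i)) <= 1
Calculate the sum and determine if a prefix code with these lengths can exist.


Sum = 2^(-3) + 2^(-3) + 2^(-4) + 2^(-5) + 2^(-6) + 2^(-7)
    = 0.125 + 0.125 + 0.0625 + 0.03125 + 0.015625 + 0.0078125
    = 47/128 = 0.3671875
Since 0.3671875 <= 1, Kraft's inequality IS satisfied.
A prefix code with these lengths CAN exist.

Kraft sum = 0.3671875. Satisfied.


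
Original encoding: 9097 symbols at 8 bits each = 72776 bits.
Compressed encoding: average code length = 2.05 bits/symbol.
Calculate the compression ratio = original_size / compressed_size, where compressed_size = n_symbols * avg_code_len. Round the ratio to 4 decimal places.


original_size = n_symbols * orig_bits = 9097 * 8 = 72776 bits
compressed_size = n_symbols * avg_code_len = 9097 * 2.05 = 18648.85 bits
ratio = original_size / compressed_size = 72776 / 18648.85 = 3.9024

Compression ratio = 3.9024


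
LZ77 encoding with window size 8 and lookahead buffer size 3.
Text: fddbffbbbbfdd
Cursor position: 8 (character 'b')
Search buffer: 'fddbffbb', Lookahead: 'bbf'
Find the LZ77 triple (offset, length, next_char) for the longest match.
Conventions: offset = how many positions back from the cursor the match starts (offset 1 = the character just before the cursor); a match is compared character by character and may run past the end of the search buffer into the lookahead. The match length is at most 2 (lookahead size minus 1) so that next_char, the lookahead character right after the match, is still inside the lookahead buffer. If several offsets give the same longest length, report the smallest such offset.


Try each offset into the search buffer:
  offset=1 (pos 7, char 'b'): match length 2
  offset=2 (pos 6, char 'b'): match length 2
  offset=3 (pos 5, char 'f'): match length 0
  offset=4 (pos 4, char 'f'): match length 0
  offset=5 (pos 3, char 'b'): match length 1
  offset=6 (pos 2, char 'd'): match length 0
  offset=7 (pos 1, char 'd'): match length 0
  offset=8 (pos 0, char 'f'): match length 0
Longest match has length 2, found at offsets 1, 2; take the smallest, offset 1.
next_char = character at position 8 + 2 = 10 -> 'f'

Best match: offset=1, length=2 (matching 'bb' starting at position 7)
LZ77 triple: (1, 2, 'f')


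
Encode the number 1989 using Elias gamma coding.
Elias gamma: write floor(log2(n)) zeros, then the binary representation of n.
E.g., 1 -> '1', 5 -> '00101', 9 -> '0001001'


num_bits = floor(log2(1989)) + 1 = 11
leading_zeros = num_bits - 1 = 10
binary(1989) = 11111000101

Elias gamma(1989) = '0000000000' + '11111000101' = 000000000011111000101 (21 bits)


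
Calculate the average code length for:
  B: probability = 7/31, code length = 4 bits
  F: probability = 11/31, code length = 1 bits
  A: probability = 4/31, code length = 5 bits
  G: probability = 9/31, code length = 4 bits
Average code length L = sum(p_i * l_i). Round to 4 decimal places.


Weighted contributions p_i * l_i:
  B: (7/31) * 4 = 28/31
  F: (11/31) * 1 = 11/31
  A: (4/31) * 5 = 20/31
  G: (9/31) * 4 = 36/31
Sum = (28 + 11 + 20 + 36)/31 = 95/31

L = 95/31 = 3.0645 bits/symbol


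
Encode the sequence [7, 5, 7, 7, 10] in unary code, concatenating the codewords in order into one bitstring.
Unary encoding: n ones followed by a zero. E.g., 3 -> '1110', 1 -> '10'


Encode each number as n ones followed by a terminating 0:
  7 -> 11111110 (8 bits)
  5 -> 111110 (6 bits)
  7 -> 11111110 (8 bits)
  7 -> 11111110 (8 bits)
  10 -> 11111111110 (11 bits)
Total length = 8 + 6 + 8 + 8 + 11 = 41 bits.

Unary([7, 5, 7, 7, 10]) = 11111110111110111111101111111011111111110 (41 bits)


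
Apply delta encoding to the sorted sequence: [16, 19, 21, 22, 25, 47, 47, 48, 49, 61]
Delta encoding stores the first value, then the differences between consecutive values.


First value: 16
Deltas:
  19 - 16 = 3
  21 - 19 = 2
  22 - 21 = 1
  25 - 22 = 3
  47 - 25 = 22
  47 - 47 = 0
  48 - 47 = 1
  49 - 48 = 1
  61 - 49 = 12


Delta encoded: [16, 3, 2, 1, 3, 22, 0, 1, 1, 12]


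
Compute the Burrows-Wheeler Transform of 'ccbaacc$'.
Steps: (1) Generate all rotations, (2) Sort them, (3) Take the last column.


Rotations (sorted):
  0: $ccbaacc -> last char: c
  1: aacc$ccb -> last char: b
  2: acc$ccba -> last char: a
  3: baacc$cc -> last char: c
  4: c$ccbaac -> last char: c
  5: cbaacc$c -> last char: c
  6: cc$ccbaa -> last char: a
  7: ccbaacc$ -> last char: $


BWT = cbaccca$


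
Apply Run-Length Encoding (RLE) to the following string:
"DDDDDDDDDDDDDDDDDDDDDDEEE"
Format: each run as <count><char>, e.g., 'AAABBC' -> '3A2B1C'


Scanning runs left to right:
  i=0: run of 'D' x 22 -> '22D'
  i=22: run of 'E' x 3 -> '3E'

RLE = 22D3E


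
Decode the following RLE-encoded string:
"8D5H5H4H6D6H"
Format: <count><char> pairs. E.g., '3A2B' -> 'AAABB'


Expanding each <count><char> pair:
  8D -> 'DDDDDDDD'
  5H -> 'HHHHH'
  5H -> 'HHHHH'
  4H -> 'HHHH'
  6D -> 'DDDDDD'
  6H -> 'HHHHHH'

Decoded = DDDDDDDDHHHHHHHHHHHHHHDDDDDDHHHHHH


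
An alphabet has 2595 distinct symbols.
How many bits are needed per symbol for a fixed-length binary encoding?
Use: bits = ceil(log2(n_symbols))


log2(2595) = 11.3415
Bracket: 2^11 = 2048 < 2595 <= 2^12 = 4096
So ceil(log2(2595)) = 12

bits = ceil(log2(2595)) = ceil(11.3415) = 12 bits


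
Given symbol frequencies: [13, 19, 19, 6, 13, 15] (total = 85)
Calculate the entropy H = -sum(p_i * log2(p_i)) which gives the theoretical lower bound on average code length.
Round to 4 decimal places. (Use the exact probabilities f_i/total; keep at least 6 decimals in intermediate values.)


Per-symbol terms -p_i * log2(p_i) with p_i = f_i/85:
  p = 13/85 = 0.152941: log2(p) = -2.708951, -p*log2(p) = 0.414310
  p = 19/85 = 0.223529: log2(p) = -2.161463, -p*log2(p) = 0.483151
  p = 19/85 = 0.223529: log2(p) = -2.161463, -p*log2(p) = 0.483151
  p = 6/85 = 0.070588: log2(p) = -3.824428, -p*log2(p) = 0.269960
  p = 13/85 = 0.152941: log2(p) = -2.708951, -p*log2(p) = 0.414310
  p = 15/85 = 0.176471: log2(p) = -2.502500, -p*log2(p) = 0.441618
H = 0.414310 + 0.483151 + 0.483151 + 0.269960 + 0.414310 + 0.441618 = 2.506500

H = 2.5065 bits/symbol


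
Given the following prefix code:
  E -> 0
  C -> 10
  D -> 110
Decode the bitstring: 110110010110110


Decoding step by step:
Bits 110 -> D
Bits 110 -> D
Bits 0 -> E
Bits 10 -> C
Bits 110 -> D
Bits 110 -> D


Decoded message: DDECDD


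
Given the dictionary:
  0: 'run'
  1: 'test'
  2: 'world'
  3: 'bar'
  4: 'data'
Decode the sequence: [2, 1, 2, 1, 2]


Look up each index in the dictionary:
  2 -> 'world'
  1 -> 'test'
  2 -> 'world'
  1 -> 'test'
  2 -> 'world'

Decoded: "world test world test world"


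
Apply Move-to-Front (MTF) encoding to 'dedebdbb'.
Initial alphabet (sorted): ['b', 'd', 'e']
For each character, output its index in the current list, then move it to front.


MTF encoding:
'd': index 1 in ['b', 'd', 'e'] -> ['d', 'b', 'e']
'e': index 2 in ['d', 'b', 'e'] -> ['e', 'd', 'b']
'd': index 1 in ['e', 'd', 'b'] -> ['d', 'e', 'b']
'e': index 1 in ['d', 'e', 'b'] -> ['e', 'd', 'b']
'b': index 2 in ['e', 'd', 'b'] -> ['b', 'e', 'd']
'd': index 2 in ['b', 'e', 'd'] -> ['d', 'b', 'e']
'b': index 1 in ['d', 'b', 'e'] -> ['b', 'd', 'e']
'b': index 0 in ['b', 'd', 'e'] -> ['b', 'd', 'e']


Output: [1, 2, 1, 1, 2, 2, 1, 0]


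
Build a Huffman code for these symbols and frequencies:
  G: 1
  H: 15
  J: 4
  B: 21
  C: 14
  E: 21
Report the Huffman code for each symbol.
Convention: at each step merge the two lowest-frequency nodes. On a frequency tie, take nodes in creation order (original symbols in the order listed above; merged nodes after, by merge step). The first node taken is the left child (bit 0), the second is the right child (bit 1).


Huffman tree construction:
Step 1: Merge G(1) + J(4) = 5
Step 2: Merge (G+J)(5) + C(14) = 19
Step 3: Merge H(15) + ((G+J)+C)(19) = 34
Step 4: Merge B(21) + E(21) = 42
Step 5: Merge (H+((G+J)+C))(34) + (B+E)(42) = 76
Read each symbol's code off the tree from the root (left child = 0, right child = 1).

Codes:
  G: 0100 (length 4)
  H: 00 (length 2)
  J: 0101 (length 4)
  B: 10 (length 2)
  C: 011 (length 3)
  E: 11 (length 2)
Average code length: 176/76 = 2.3158 bits/symbol


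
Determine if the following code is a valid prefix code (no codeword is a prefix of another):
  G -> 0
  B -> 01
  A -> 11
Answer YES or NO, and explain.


Checking each pair (does one codeword prefix another?):
  G='0' vs B='01': prefix -- VIOLATION

NO -- this is NOT a valid prefix code. G (0) is a prefix of B (01).


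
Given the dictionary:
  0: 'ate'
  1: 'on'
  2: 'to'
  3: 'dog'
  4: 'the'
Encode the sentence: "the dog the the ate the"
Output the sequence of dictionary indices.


Look up each word in the dictionary:
  'the' -> 4
  'dog' -> 3
  'the' -> 4
  'the' -> 4
  'ate' -> 0
  'the' -> 4

Encoded: [4, 3, 4, 4, 0, 4]


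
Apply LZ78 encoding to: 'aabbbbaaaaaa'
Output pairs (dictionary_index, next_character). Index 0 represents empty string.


LZ78 encoding steps:
Dictionary: {0: ''}
Step 1: w='' (idx 0), next='a' -> output (0, 'a'), add 'a' as idx 1
Step 2: w='a' (idx 1), next='b' -> output (1, 'b'), add 'ab' as idx 2
Step 3: w='' (idx 0), next='b' -> output (0, 'b'), add 'b' as idx 3
Step 4: w='b' (idx 3), next='b' -> output (3, 'b'), add 'bb' as idx 4
Step 5: w='a' (idx 1), next='a' -> output (1, 'a'), add 'aa' as idx 5
Step 6: w='aa' (idx 5), next='a' -> output (5, 'a'), add 'aaa' as idx 6
Step 7: w='a' (idx 1), end of input -> output (1, '')


Encoded: [(0, 'a'), (1, 'b'), (0, 'b'), (3, 'b'), (1, 'a'), (5, 'a'), (1, '')]
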